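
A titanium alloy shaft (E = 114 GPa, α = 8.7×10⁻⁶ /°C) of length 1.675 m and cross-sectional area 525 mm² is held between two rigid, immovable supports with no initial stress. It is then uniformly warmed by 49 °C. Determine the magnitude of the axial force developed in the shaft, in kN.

The ends cannot move, so σ = EαΔT = 114×10³ × 8.7×10⁻⁶ × 49 = 48.6 MPa.
P = AEαΔT = 525 × 114×10³ × 8.7×10⁻⁶ × 49 = 25.51 kN (compressive).

P ≈ 25.5 kN (compressive)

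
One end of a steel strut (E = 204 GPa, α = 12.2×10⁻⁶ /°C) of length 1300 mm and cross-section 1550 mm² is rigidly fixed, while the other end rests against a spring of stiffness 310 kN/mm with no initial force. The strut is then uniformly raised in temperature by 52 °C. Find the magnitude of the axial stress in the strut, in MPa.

If the spring were absent the strut would lengthen by αΔT L = 12.2×10⁻⁶ × 52 × 1300 = 0.8247 mm.
With a force P in the spring, the elastic change of the strut is PL/(AE) and that of the spring is P/k; compatibility requires their sum to equal δ_free.
P [ L/(AE) + 1/k ] = δ_free → P [ 1300/(1550×204×10³) + 1/(310×10³) ] = 0.8247.
P = 0.8247 / 7.337×10⁻⁶ = 112400 N.
σ = P/A = 112400/1550 = 72.52 MPa.

σ ≈ 72.5 MPa (compressive)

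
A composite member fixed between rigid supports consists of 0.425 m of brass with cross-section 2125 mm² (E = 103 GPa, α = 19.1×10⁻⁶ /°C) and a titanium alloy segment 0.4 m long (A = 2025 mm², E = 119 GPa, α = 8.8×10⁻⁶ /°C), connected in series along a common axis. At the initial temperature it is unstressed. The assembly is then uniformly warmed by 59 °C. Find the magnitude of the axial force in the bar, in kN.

P ≈ 191 kN (compressive)

With the walls removed the bar would change length by δ_free = Σ αᵢΔT Lᵢ = 19.1×10⁻⁶×59×425 + 8.8×10⁻⁶×59×400 = 0.6866 mm.
The rigid supports impose zero overall length change; the single axial force P common to all segments must satisfy P Σ Lᵢ/(AᵢEᵢ) = δ_free.
The series flexibility is Σ Lᵢ/(AᵢEᵢ) = 425/(2125×103×10³) + 400/(2025×119×10³) = 3.602×10⁻⁶ mm/N.
Hence P = δ_free / Σ(L/AE) = 0.6866/3.602×10⁻⁶ = 190.6 kN (compressive).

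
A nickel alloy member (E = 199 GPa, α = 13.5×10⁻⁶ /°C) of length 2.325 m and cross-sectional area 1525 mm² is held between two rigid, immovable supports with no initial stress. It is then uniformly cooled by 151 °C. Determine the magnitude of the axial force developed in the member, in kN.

P ≈ 619 kN (tensile)

Full restraint means ε = 0, so the stress is σ = EαΔT = 199×10³ × 13.5×10⁻⁶ × 151 = 405.7 MPa.
Axial force P = σA = 405.7 × 1525 = 618600 N = 618.6 kN, tensile.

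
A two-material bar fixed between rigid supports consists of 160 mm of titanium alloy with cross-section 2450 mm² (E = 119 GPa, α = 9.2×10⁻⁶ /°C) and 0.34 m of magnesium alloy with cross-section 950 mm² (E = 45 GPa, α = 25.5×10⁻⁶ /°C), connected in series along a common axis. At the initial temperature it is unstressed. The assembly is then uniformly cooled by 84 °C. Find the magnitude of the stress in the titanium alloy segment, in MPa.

Free thermal contraction of the whole bar: Σ αᵢΔT Lᵢ = 9.2×10⁻⁶×84×160 + 25.5×10⁻⁶×84×340 = 0.8519 mm.
The walls prevent any net length change, so an axial force P (same in every segment) develops. Compatibility: P · Σ Lᵢ/(AᵢEᵢ) = δ_free.
The series flexibility is Σ Lᵢ/(AᵢEᵢ) = 160/(2450×119×10³) + 340/(950×45×10³) = 8.502×10⁻⁶ mm/N.
P = 0.8519 / 8.502×10⁻⁶ = 100200 N = 100.2 kN, tensile.
σ_{titanium alloy} = P / A = 100200 / 2450 = 40.9 MPa.

σ ≈ 40.9 MPa (tensile)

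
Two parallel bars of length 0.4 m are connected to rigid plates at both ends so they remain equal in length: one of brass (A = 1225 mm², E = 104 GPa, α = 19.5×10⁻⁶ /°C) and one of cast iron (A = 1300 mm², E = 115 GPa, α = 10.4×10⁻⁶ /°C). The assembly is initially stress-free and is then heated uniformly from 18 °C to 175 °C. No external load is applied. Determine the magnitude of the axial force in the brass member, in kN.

Both members must finish at the same length. With the larger α, the brass tends to over-expand; the plates restrain it, putting the brass in compression and the cast iron in tension. With no external load the two internal forces are equal and opposite, magnitude P.
Setting the final lengths equal and cancelling L: (α₁ − α₂)ΔT = P/(A₁E₁) + P/(A₂E₂).
|α₁ − α₂|·ΔT = 9.1×10⁻⁶ × 157 = 0.001429.
1/(A₁E₁) + 1/(A₂E₂) = 1/(1225×104×10³) + 1/(1300×115×10³) = 1.454×10⁻⁸ N⁻¹.
So P = 0.001429 / 1.454×10⁻⁸ = 98.27 kN.

P ≈ 98.3 kN (compressive in the brass)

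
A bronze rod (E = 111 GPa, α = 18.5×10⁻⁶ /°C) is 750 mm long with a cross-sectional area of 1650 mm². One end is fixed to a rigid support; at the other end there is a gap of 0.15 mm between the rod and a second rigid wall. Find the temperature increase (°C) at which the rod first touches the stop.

ΔT ≈ 10.8 °C

The gap closes when αΔT L = 0.15 mm, since the rod is still unstressed at that instant.
ΔT = 0.15 / (18.5×10⁻⁶ × 750) = 10.81 °C.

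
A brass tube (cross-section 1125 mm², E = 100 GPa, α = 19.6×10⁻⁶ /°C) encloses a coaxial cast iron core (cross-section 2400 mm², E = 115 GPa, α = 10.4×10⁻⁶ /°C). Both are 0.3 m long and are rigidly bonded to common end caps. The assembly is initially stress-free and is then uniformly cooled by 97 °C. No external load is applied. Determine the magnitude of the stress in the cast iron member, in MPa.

Equilibrium of a rigid end plate with no external load gives equal and opposite internal forces ±P in the two members. Since α_{brass} > α_{cast iron}, cooling drives the brass into tension and the cast iron into compression.
Equating the net (thermal + elastic) strains gives |α₁ − α₂|·ΔT = P·[1/(A₁E₁) + 1/(A₂E₂)].
|α₁ − α₂|·ΔT = 9.2×10⁻⁶ × 97 = 0.0008924.
1/(A₁E₁) + 1/(A₂E₂) = 1/(1125×100×10³) + 1/(2400×115×10³) = 1.251×10⁻⁸ N⁻¹.
P = 0.0008924 / 1.251×10⁻⁸ = 71320 N = 71.32 kN.
σ_{cast iron} = P/A₂ = 71320/2400 = 29.72 MPa, compressive.

σ ≈ 29.7 MPa (compressive)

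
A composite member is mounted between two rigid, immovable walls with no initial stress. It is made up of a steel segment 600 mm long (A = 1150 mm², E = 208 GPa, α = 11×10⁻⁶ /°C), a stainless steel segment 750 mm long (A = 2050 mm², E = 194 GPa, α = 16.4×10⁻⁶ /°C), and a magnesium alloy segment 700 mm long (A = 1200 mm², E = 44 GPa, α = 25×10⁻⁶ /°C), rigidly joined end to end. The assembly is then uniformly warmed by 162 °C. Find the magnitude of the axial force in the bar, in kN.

If the supports were absent, the total length change would be Σ αᵢΔT Lᵢ = 11×10⁻⁶×162×600 + 16.4×10⁻⁶×162×750 + 25×10⁻⁶×162×700 = 5.897 mm.
Since the ends are fixed, an axial force P builds up, equal in every segment, with P · Σ Lᵢ/(AᵢEᵢ) = δ_free.
Σ Lᵢ/(AᵢEᵢ) = 600/(1150×208×10³) + 750/(2050×194×10³) + 700/(1200×44×10³) = 1.765×10⁻⁵ mm/N.
P = 5.897 / 1.765×10⁻⁵ = 334100 N = 334.1 kN, compressive.

P ≈ 334 kN (compressive)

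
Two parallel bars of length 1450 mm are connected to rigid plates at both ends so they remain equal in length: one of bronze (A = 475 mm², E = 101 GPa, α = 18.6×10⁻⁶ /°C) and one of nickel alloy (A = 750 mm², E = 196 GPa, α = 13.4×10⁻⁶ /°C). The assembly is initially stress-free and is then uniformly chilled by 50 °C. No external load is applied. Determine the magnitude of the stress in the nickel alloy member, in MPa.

σ ≈ 12.5 MPa (compressive)

The bronze has the larger α, so on cooling it would change length more than the nickel alloy if both were free. The rigid plates force a common final length, so the bronze is put into tension and the nickel alloy into compression, with equal and opposite forces P (no external load).
Compatibility of the two members (thermal + elastic change equal): (α₁ − α₂)ΔT = P·[1/(A₁E₁) + 1/(A₂E₂)].
|α₁ − α₂|·ΔT = 5.2×10⁻⁶ × 50 = 0.00026.
1/(A₁E₁) + 1/(A₂E₂) = 1/(475×101×10³) + 1/(750×196×10³) = 2.765×10⁻⁸ N⁻¹.
P = 0.00026 / 2.765×10⁻⁸ = 9404 N = 9.404 kN.
σ_{nickel alloy} = P/A₂ = 9404/750 = 12.54 MPa, compressive.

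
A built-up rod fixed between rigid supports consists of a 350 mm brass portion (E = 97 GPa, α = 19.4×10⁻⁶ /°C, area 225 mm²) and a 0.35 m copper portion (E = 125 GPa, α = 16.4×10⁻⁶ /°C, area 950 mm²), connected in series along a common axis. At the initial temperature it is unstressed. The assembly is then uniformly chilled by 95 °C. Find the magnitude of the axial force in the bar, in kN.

With the walls removed the bar would change length by δ_free = Σ αᵢΔT Lᵢ = 19.4×10⁻⁶×95×350 + 16.4×10⁻⁶×95×350 = 1.19 mm.
The walls prevent any net length change, so an axial force P (same in every segment) develops. Compatibility: P · Σ Lᵢ/(AᵢEᵢ) = δ_free.
The series flexibility is Σ Lᵢ/(AᵢEᵢ) = 350/(225×97×10³) + 350/(950×125×10³) = 1.898×10⁻⁵ mm/N.
So P = 1.19 / 1.898×10⁻⁵ = 62.7 kN, tensile.

P ≈ 62.7 kN (tensile)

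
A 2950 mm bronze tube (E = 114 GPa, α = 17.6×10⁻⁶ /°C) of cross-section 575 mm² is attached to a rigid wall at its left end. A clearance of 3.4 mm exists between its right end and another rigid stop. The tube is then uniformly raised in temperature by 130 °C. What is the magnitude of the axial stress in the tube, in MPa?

σ ≈ 129 MPa (compressive)

If the wall were absent the tube would grow by αΔT L = 17.6×10⁻⁶ × 130 × 2950 = 6.75 mm.
After closing the 3.4 mm clearance, 6.75 − 3.4 = 3.35 mm of expansion remains to be suppressed by the wall.
Compatibility: PL/(AE) = 3.35 mm, so σ = P/A = E × (3.35/2950) = 129.4 MPa.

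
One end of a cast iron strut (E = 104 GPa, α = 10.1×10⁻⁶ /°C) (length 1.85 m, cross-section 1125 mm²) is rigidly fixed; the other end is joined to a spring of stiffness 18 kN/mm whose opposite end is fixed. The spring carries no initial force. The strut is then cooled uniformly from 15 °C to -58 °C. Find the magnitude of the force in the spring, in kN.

P ≈ 19.1 kN

Free thermal contraction: δ_free = αΔT L = 10.1×10⁻⁶ × 73 × 1850 = 1.364 mm.
Let P be the tensile force in the spring. The strut extends elastically by PL/(AE) and the spring stretches by P/k; together these equal δ_free.
P [ L/(AE) + 1/k ] = δ_free → P [ 1850/(1125×104×10³) + 1/(18×10³) ] = 1.364.
P = 1.364 / 7.137×10⁻⁵ = 19110 N.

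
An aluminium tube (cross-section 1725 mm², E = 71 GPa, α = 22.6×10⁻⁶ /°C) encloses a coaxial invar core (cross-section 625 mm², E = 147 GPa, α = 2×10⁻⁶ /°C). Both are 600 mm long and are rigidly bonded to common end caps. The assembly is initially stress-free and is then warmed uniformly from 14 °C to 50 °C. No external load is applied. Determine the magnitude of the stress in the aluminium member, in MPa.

The aluminium has the larger α, so on heating it would change length more than the invar if both were free. The rigid plates force a common final length, so the aluminium is put into compression and the invar into tension, with equal and opposite forces P (no external load).
Setting the final lengths equal and cancelling L: (α₁ − α₂)ΔT = P/(A₁E₁) + P/(A₂E₂).
|α₁ − α₂|·ΔT = 20.6×10⁻⁶ × 36 = 0.0007416.
1/(A₁E₁) + 1/(A₂E₂) = 1/(1725×71×10³) + 1/(625×147×10³) = 1.905×10⁻⁸ N⁻¹.
P = 0.0007416 / 1.905×10⁻⁸ = 38930 N = 38.93 kN.
σ_{aluminium} = P/A₁ = 38930/1725 = 22.57 MPa, compressive.

σ ≈ 22.6 MPa (compressive)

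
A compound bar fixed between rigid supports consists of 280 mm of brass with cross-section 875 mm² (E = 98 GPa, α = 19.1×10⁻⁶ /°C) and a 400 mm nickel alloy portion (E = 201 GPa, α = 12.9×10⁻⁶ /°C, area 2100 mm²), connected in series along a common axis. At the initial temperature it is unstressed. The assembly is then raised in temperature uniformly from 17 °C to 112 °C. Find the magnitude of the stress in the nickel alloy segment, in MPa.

σ ≈ 113 MPa (compressive)

With the walls removed the bar would change length by δ_free = Σ αᵢΔT Lᵢ = 19.1×10⁻⁶×95×280 + 12.9×10⁻⁶×95×400 = 0.9983 mm.
The walls prevent any net length change, so an axial force P (same in every segment) develops. Compatibility: P · Σ Lᵢ/(AᵢEᵢ) = δ_free.
Σ Lᵢ/(AᵢEᵢ) = 280/(875×98×10³) + 400/(2100×201×10³) = 4.213×10⁻⁶ mm/N.
So P = 0.9983 / 4.213×10⁻⁶ = 237 kN, compressive.
σ_{nickel alloy} = P / A = 237000 / 2100 = 112.8 MPa.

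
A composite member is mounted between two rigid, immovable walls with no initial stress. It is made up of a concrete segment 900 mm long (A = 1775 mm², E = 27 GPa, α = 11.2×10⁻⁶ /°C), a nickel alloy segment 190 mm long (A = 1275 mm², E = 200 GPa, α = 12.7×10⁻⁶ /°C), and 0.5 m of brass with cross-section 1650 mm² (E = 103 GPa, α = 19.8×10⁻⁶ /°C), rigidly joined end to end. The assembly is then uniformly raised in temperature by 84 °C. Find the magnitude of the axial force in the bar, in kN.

P ≈ 83.7 kN (compressive)

Free thermal expansion of the whole bar: Σ αᵢΔT Lᵢ = 11.2×10⁻⁶×84×900 + 12.7×10⁻⁶×84×190 + 19.8×10⁻⁶×84×500 = 1.881 mm.
The rigid supports impose zero overall length change; the single axial force P common to all segments must satisfy P Σ Lᵢ/(AᵢEᵢ) = δ_free.
Σ Lᵢ/(AᵢEᵢ) = 900/(1775×27×10³) + 190/(1275×200×10³) + 500/(1650×103×10³) = 2.247×10⁻⁵ mm/N.
So P = 1.881 / 2.247×10⁻⁵ = 83.73 kN, compressive.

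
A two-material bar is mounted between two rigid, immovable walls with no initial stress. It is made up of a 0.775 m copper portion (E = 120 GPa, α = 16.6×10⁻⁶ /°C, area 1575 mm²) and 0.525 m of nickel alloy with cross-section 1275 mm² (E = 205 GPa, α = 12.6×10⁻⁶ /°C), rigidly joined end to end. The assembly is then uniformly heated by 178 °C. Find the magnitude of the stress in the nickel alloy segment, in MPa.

σ ≈ 445 MPa (compressive)

If the supports were absent, the total length change would be Σ αᵢΔT Lᵢ = 16.6×10⁻⁶×178×775 + 12.6×10⁻⁶×178×525 = 3.467 mm.
Since the ends are fixed, an axial force P builds up, equal in every segment, with P · Σ Lᵢ/(AᵢEᵢ) = δ_free.
Σ Lᵢ/(AᵢEᵢ) = 775/(1575×120×10³) + 525/(1275×205×10³) = 6.109×10⁻⁶ mm/N.
P = 3.467 / 6.109×10⁻⁶ = 567600 N = 567.6 kN, compressive.
σ_{nickel alloy} = P / A = 567600 / 1275 = 445.2 MPa.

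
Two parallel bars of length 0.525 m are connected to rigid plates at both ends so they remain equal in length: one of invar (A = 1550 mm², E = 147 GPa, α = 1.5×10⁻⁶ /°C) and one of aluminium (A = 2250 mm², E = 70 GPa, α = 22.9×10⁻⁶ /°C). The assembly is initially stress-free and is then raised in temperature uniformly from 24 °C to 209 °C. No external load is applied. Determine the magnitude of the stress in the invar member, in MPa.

σ ≈ 238 MPa (tensile)

Equilibrium of a rigid end plate with no external load gives equal and opposite internal forces ±P in the two members. Since α_{aluminium} > α_{invar}, heating drives the aluminium into compression and the invar into tension.
Compatibility of the two members (thermal + elastic change equal): (α₁ − α₂)ΔT = P·[1/(A₁E₁) + 1/(A₂E₂)].
|α₁ − α₂|·ΔT = 21.4×10⁻⁶ × 185 = 0.003959.
1/(A₁E₁) + 1/(A₂E₂) = 1/(1550×147×10³) + 1/(2250×70×10³) = 1.074×10⁻⁸ N⁻¹.
P = 0.003959 / 1.074×10⁻⁸ = 368700 N = 368.7 kN.
σ_{invar} = P/A₁ = 368700/1550 = 237.9 MPa, tensile.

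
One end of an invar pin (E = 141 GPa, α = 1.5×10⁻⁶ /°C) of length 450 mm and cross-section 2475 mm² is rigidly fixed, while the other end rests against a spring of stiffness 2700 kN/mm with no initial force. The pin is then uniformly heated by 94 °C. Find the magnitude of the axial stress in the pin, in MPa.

σ ≈ 15.4 MPa (compressive)

Free thermal expansion: δ_free = αΔT L = 1.5×10⁻⁶ × 94 × 450 = 0.06345 mm.
With a force P in the spring, the elastic change of the pin is PL/(AE) and that of the spring is P/k; compatibility requires their sum to equal δ_free.
P [ L/(AE) + 1/k ] = δ_free → P [ 450/(2475×141×10³) + 1/(2700×10³) ] = 0.06345.
P = 0.06345 / 1.66×10⁻⁶ = 38230 N.
σ = P/A = 38230/2475 = 15.44 MPa.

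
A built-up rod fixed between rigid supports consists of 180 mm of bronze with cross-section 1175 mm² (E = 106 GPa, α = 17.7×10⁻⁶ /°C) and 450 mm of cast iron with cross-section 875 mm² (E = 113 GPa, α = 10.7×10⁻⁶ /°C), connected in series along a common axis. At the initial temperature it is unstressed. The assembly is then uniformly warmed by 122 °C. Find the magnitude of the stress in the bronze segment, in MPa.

σ ≈ 139 MPa (compressive)

With the walls removed the bar would change length by δ_free = Σ αᵢΔT Lᵢ = 17.7×10⁻⁶×122×180 + 10.7×10⁻⁶×122×450 = 0.9761 mm.
Since the ends are fixed, an axial force P builds up, equal in every segment, with P · Σ Lᵢ/(AᵢEᵢ) = δ_free.
Σ Lᵢ/(AᵢEᵢ) = 180/(1175×106×10³) + 450/(875×113×10³) = 5.996×10⁻⁶ mm/N.
Hence P = δ_free / Σ(L/AE) = 0.9761/5.996×10⁻⁶ = 162.8 kN (compressive).
σ_{bronze} = P / A = 162800 / 1175 = 138.5 MPa.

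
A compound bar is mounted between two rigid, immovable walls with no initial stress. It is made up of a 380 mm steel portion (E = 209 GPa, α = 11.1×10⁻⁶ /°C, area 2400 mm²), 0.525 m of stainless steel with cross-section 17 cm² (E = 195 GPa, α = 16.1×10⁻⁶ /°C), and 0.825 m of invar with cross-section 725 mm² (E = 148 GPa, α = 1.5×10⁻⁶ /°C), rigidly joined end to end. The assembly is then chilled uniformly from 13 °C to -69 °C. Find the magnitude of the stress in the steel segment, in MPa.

σ ≈ 47.4 MPa (tensile)

If the supports were absent, the total length change would be Σ αᵢΔT Lᵢ = 11.1×10⁻⁶×82×380 + 16.1×10⁻⁶×82×525 + 1.5×10⁻⁶×82×825 = 1.14 mm.
The walls prevent any net length change, so an axial force P (same in every segment) develops. Compatibility: P · Σ Lᵢ/(AᵢEᵢ) = δ_free.
The series flexibility is Σ Lᵢ/(AᵢEᵢ) = 380/(2400×209×10³) + 525/(1700×195×10³) + 825/(725×148×10³) = 1.003×10⁻⁵ mm/N.
P = 1.14 / 1.003×10⁻⁵ = 113700 N = 113.7 kN, tensile.
σ_{steel} = P / A = 113700 / 2400 = 47.38 MPa.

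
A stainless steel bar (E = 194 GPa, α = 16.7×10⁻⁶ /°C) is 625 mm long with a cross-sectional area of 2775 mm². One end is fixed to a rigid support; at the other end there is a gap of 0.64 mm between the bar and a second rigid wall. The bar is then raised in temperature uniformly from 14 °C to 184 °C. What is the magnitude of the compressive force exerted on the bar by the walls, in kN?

Free thermal elongation = αΔT L = 16.7×10⁻⁶ × 170 × 625 = 1.774 mm.
The gap closes (δ_free > 0.64 mm) and the wall then resists a further 1.774 − 0.64 = 1.134 mm of expansion.
Compatibility: PL/(AE) = 1.134 mm, so σ = P/A = E × (1.134/625) = 352.1 MPa.
P = σA = 352.1 × 2775 = 977.1 kN.

P ≈ 977 kN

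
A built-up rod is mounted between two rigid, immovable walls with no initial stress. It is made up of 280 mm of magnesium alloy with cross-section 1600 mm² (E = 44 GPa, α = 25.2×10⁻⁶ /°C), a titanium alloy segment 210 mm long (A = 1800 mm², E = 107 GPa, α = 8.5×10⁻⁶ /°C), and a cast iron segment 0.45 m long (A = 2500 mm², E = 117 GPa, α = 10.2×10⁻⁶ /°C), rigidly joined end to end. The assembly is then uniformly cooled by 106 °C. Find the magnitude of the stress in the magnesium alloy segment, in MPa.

σ ≈ 135 MPa (tensile)

Free thermal contraction of the whole bar: Σ αᵢΔT Lᵢ = 25.2×10⁻⁶×106×280 + 8.5×10⁻⁶×106×210 + 10.2×10⁻⁶×106×450 = 1.424 mm.
Since the ends are fixed, an axial force P builds up, equal in every segment, with P · Σ Lᵢ/(AᵢEᵢ) = δ_free.
Σ Lᵢ/(AᵢEᵢ) = 280/(1600×44×10³) + 210/(1800×107×10³) + 450/(2500×117×10³) = 6.606×10⁻⁶ mm/N.
Hence P = δ_free / Σ(L/AE) = 1.424/6.606×10⁻⁶ = 215.5 kN (tensile).
σ_{magnesium alloy} = P / A = 215500 / 1600 = 134.7 MPa.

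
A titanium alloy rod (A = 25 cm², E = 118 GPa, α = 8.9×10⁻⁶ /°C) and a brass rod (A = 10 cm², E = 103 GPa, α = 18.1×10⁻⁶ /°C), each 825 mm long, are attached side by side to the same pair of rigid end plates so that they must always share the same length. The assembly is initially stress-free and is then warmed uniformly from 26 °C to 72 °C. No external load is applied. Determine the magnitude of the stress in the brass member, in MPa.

σ ≈ 32.3 MPa (compressive)

The brass has the larger α, so on heating it would change length more than the titanium alloy if both were free. The rigid plates force a common final length, so the brass is put into compression and the titanium alloy into tension, with equal and opposite forces P (no external load).
Setting the final lengths equal and cancelling L: (α₁ − α₂)ΔT = P/(A₁E₁) + P/(A₂E₂).
|α₁ − α₂|·ΔT = 9.2×10⁻⁶ × 46 = 0.0004232.
1/(A₁E₁) + 1/(A₂E₂) = 1/(2500×118×10³) + 1/(1000×103×10³) = 1.31×10⁻⁸ N⁻¹.
So P = 0.0004232 / 1.31×10⁻⁸ = 32.31 kN.
σ_{brass} = P/A₂ = 32310/1000 = 32.31 MPa, compressive.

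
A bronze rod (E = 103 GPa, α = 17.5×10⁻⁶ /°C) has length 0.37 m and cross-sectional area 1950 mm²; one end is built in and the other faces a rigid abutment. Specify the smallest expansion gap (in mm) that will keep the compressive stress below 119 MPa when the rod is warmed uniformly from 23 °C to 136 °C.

With no wall the rod would lengthen by αΔT L = 17.5×10⁻⁶ × 113 × 370 = 0.7317 mm.
A stress of 119 MPa corresponds to the wall pushing the rod back by σL/E = 119×370/(103×10³) = 0.4275 mm.
The gap must absorb the remainder: g_min = 0.7317 − 0.4275 = 0.3042 mm.

g ≈ 0.304 mm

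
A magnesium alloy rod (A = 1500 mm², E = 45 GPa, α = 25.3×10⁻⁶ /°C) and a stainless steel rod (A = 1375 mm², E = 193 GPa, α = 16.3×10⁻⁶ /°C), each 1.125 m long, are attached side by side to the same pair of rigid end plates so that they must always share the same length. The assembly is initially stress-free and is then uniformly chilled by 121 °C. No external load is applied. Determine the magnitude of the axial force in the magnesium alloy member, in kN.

Equilibrium of a rigid end plate with no external load gives equal and opposite internal forces ±P in the two members. Since α_{magnesium alloy} > α_{stainless steel}, cooling drives the magnesium alloy into tension and the stainless steel into compression.
Equating the net (thermal + elastic) strains gives |α₁ − α₂|·ΔT = P·[1/(A₁E₁) + 1/(A₂E₂)].
|α₁ − α₂|·ΔT = 9×10⁻⁶ × 121 = 0.001089.
1/(A₁E₁) + 1/(A₂E₂) = 1/(1500×45×10³) + 1/(1375×193×10³) = 1.858×10⁻⁸ N⁻¹.
P = 0.001089 / 1.858×10⁻⁸ = 58600 N = 58.6 kN.

P ≈ 58.6 kN (tensile in the magnesium alloy)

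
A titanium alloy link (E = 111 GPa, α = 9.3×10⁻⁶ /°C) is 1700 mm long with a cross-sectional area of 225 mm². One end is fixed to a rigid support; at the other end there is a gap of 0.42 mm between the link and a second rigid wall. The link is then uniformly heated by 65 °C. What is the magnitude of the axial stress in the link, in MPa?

Free thermal elongation = αΔT L = 9.3×10⁻⁶ × 65 × 1700 = 1.028 mm.
The gap closes (δ_free > 0.42 mm) and the wall then resists a further 1.028 − 0.42 = 0.6077 mm of expansion.
Compatibility: PL/(AE) = 0.6077 mm, so σ = P/A = E × (0.6077/1700) = 39.68 MPa.

σ ≈ 39.7 MPa (compressive)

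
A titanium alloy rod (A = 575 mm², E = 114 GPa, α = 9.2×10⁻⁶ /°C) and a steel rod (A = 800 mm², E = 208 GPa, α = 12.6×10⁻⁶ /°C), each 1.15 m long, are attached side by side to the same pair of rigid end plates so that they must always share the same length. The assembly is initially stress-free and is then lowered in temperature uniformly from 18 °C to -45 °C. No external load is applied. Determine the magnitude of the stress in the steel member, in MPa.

The steel has the larger α, so on cooling it would change length more than the titanium alloy if both were free. The rigid plates force a common final length, so the steel is put into tension and the titanium alloy into compression, with equal and opposite forces P (no external load).
Equating the net (thermal + elastic) strains gives |α₁ − α₂|·ΔT = P·[1/(A₁E₁) + 1/(A₂E₂)].
|α₁ − α₂|·ΔT = 3.4×10⁻⁶ × 63 = 0.0002142.
1/(A₁E₁) + 1/(A₂E₂) = 1/(575×114×10³) + 1/(800×208×10³) = 2.127×10⁻⁸ N⁻¹.
P = 0.0002142 / 2.127×10⁻⁸ = 10070 N = 10.07 kN.
σ_{steel} = P/A₂ = 10070/800 = 12.59 MPa, tensile.

σ ≈ 12.6 MPa (tensile)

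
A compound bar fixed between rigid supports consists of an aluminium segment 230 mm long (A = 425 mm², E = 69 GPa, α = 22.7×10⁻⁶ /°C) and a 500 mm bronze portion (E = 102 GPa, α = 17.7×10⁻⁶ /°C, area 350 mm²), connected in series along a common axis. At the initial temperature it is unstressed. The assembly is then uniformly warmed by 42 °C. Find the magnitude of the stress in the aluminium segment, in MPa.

If the supports were absent, the total length change would be Σ αᵢΔT Lᵢ = 22.7×10⁻⁶×42×230 + 17.7×10⁻⁶×42×500 = 0.591 mm.
The walls prevent any net length change, so an axial force P (same in every segment) develops. Compatibility: P · Σ Lᵢ/(AᵢEᵢ) = δ_free.
Σ Lᵢ/(AᵢEᵢ) = 230/(425×69×10³) + 500/(350×102×10³) = 2.185×10⁻⁵ mm/N.
So P = 0.591 / 2.185×10⁻⁵ = 27.05 kN, compressive.
σ_{aluminium} = P / A = 27050 / 425 = 63.64 MPa.

σ ≈ 63.6 MPa (compressive)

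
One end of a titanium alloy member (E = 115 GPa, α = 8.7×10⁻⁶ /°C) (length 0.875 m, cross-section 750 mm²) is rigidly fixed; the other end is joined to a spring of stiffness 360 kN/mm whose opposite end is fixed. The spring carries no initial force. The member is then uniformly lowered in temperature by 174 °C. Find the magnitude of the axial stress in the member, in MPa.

If the spring were absent the member would shorten by αΔT L = 8.7×10⁻⁶ × 174 × 875 = 1.325 mm.
Let P be the tensile force in the spring. The member extends elastically by PL/(AE) and the spring stretches by P/k; together these equal δ_free.
P [ L/(AE) + 1/k ] = δ_free → P [ 875/(750×115×10³) + 1/(360×10³) ] = 1.325.
P = 1.325 / 1.292×10⁻⁵ = 102500 N.
σ = P/A = 102500/750 = 136.7 MPa.

σ ≈ 137 MPa (tensile)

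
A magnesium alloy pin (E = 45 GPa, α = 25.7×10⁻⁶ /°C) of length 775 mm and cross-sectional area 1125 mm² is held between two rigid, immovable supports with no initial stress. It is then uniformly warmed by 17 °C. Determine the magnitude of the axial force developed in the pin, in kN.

The ends cannot move, so σ = EαΔT = 45×10³ × 25.7×10⁻⁶ × 17 = 19.66 MPa.
Axial force P = σA = 19.66 × 1125 = 22120 N = 22.12 kN, compressive.

P ≈ 22.1 kN (compressive)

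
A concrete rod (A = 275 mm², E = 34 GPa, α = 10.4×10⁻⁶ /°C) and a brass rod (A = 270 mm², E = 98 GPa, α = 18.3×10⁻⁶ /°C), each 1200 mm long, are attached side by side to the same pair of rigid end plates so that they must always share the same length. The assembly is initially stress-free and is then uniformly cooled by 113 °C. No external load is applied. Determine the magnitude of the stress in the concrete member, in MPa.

Both members must finish at the same length. With the larger α, the brass tends to over-contract; the plates restrain it, putting the brass in tension and the concrete in compression. With no external load the two internal forces are equal and opposite, magnitude P.
Setting the final lengths equal and cancelling L: (α₁ − α₂)ΔT = P/(A₁E₁) + P/(A₂E₂).
|α₁ − α₂|·ΔT = 7.9×10⁻⁶ × 113 = 0.0008927.
1/(A₁E₁) + 1/(A₂E₂) = 1/(275×34×10³) + 1/(270×98×10³) = 1.447×10⁻⁷ N⁻¹.
So P = 0.0008927 / 1.447×10⁻⁷ = 6.167 kN.
σ_{concrete} = P/A₁ = 6167/275 = 22.43 MPa, compressive.

σ ≈ 22.4 MPa (compressive)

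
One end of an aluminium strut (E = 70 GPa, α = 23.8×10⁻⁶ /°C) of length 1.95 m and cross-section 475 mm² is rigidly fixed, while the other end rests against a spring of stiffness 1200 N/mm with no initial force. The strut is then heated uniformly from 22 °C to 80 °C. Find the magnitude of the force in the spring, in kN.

P ≈ 3.02 kN

The unrestrained thermal change is αΔT L = 23.8×10⁻⁶ × 58 × 1950 = 2.692 mm.
With a force P in the spring, the elastic change of the strut is PL/(AE) and that of the spring is P/k; compatibility requires their sum to equal δ_free.
P [ L/(AE) + 1/k ] = δ_free → P [ 1950/(475×70×10³) + 1/(1200) ] = 2.692.
P = 2.692 / 0.000892 = 3018 N.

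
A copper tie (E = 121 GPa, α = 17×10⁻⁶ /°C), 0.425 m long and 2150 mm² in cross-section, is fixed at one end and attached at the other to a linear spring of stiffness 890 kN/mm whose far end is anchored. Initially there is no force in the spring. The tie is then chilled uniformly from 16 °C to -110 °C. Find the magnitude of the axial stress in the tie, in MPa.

σ ≈ 154 MPa (tensile)

The unrestrained thermal change is αΔT L = 17×10⁻⁶ × 126 × 425 = 0.9103 mm.
With a force P in the spring, the elastic change of the tie is PL/(AE) and that of the spring is P/k; compatibility requires their sum to equal δ_free.
So P = δ_free / [L/(AE) + 1/k] = 0.9103 / [ 425/(2150×121×10³) + 1/(890×10³) ].
P = 0.9103 / 2.757×10⁻⁶ = 330200 N.
σ = P/A = 330200/2150 = 153.6 MPa.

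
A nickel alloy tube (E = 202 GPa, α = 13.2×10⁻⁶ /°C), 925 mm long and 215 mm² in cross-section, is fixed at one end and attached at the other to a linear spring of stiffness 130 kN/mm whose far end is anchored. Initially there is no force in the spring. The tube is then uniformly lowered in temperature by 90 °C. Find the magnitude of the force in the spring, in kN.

P ≈ 37.9 kN

The unrestrained thermal change is αΔT L = 13.2×10⁻⁶ × 90 × 925 = 1.099 mm.
With a force P in the spring, the elastic change of the tube is PL/(AE) and that of the spring is P/k; compatibility requires their sum to equal δ_free.
P [ L/(AE) + 1/k ] = δ_free → P [ 925/(215×202×10³) + 1/(130×10³) ] = 1.099.
P = 1.099 / 2.899×10⁻⁵ = 37900 N.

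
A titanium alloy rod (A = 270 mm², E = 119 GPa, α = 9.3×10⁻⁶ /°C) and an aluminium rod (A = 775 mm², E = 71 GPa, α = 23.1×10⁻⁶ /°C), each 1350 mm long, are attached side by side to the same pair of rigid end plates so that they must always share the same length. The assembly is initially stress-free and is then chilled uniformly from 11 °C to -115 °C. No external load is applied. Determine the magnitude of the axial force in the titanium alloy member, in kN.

P ≈ 35.3 kN (compressive in the titanium alloy)

Equilibrium of a rigid end plate with no external load gives equal and opposite internal forces ±P in the two members. Since α_{aluminium} > α_{titanium alloy}, cooling drives the aluminium into tension and the titanium alloy into compression.
Setting the final lengths equal and cancelling L: (α₁ − α₂)ΔT = P/(A₁E₁) + P/(A₂E₂).
|α₁ − α₂|·ΔT = 13.8×10⁻⁶ × 126 = 0.001739.
1/(A₁E₁) + 1/(A₂E₂) = 1/(270×119×10³) + 1/(775×71×10³) = 4.93×10⁻⁸ N⁻¹.
P = 0.001739 / 4.93×10⁻⁸ = 35270 N = 35.27 kN.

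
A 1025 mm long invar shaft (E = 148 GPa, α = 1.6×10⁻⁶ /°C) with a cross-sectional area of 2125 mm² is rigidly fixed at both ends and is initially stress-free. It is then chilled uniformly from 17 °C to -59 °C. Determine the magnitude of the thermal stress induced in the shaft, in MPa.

σ ≈ 18 MPa (tensile)

The supports are rigid, so the total axial strain is zero. The restrained thermal strain is ε = αΔT = 1.6×10⁻⁶ × 76 = 121.6×10⁻⁶.
Hence σ = E·αΔT = 148×10³ × 121.6×10⁻⁶ = 18 MPa, tensile.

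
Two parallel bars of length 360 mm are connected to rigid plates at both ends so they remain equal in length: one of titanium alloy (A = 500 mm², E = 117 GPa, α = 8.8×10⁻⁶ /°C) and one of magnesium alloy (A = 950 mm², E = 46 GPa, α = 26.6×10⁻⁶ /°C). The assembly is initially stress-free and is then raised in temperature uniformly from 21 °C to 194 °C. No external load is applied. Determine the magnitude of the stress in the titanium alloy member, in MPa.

The magnesium alloy has the larger α, so on heating it would change length more than the titanium alloy if both were free. The rigid plates force a common final length, so the magnesium alloy is put into compression and the titanium alloy into tension, with equal and opposite forces P (no external load).
Compatibility of the two members (thermal + elastic change equal): (α₁ − α₂)ΔT = P·[1/(A₁E₁) + 1/(A₂E₂)].
|α₁ − α₂|·ΔT = 17.8×10⁻⁶ × 173 = 0.003079.
1/(A₁E₁) + 1/(A₂E₂) = 1/(500×117×10³) + 1/(950×46×10³) = 3.998×10⁻⁸ N⁻¹.
So P = 0.003079 / 3.998×10⁻⁸ = 77.03 kN.
σ_{titanium alloy} = P/A₁ = 77030/500 = 154.1 MPa, tensile.

σ ≈ 154 MPa (tensile)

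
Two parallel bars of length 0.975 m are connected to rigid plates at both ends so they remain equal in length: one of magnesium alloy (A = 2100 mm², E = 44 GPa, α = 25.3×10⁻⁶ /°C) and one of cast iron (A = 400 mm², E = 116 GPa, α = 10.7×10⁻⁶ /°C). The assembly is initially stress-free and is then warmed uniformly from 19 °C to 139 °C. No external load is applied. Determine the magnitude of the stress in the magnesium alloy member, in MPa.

Both members must finish at the same length. With the larger α, the magnesium alloy tends to over-expand; the plates restrain it, putting the magnesium alloy in compression and the cast iron in tension. With no external load the two internal forces are equal and opposite, magnitude P.
Equating the net (thermal + elastic) strains gives |α₁ − α₂|·ΔT = P·[1/(A₁E₁) + 1/(A₂E₂)].
|α₁ − α₂|·ΔT = 14.6×10⁻⁶ × 120 = 0.001752.
1/(A₁E₁) + 1/(A₂E₂) = 1/(2100×44×10³) + 1/(400×116×10³) = 3.237×10⁻⁸ N⁻¹.
P = 0.001752 / 3.237×10⁻⁸ = 54120 N = 54.12 kN.
σ_{magnesium alloy} = P/A₁ = 54120/2100 = 25.77 MPa, compressive.

σ ≈ 25.8 MPa (compressive)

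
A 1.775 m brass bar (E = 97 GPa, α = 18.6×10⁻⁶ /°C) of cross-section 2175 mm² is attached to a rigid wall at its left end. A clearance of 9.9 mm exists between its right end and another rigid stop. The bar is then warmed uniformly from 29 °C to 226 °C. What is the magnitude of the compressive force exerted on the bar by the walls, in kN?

P ≈ 0 kN

Free thermal elongation = αΔT L = 18.6×10⁻⁶ × 197 × 1775 = 6.504 mm.
This is smaller than the 9.9 mm clearance, so the bar expands freely without reaching the stop — the stress is zero.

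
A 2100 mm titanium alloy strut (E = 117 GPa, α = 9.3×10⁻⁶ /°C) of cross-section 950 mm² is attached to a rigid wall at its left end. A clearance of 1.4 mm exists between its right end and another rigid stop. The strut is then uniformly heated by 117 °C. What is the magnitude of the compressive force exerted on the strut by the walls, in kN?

P ≈ 46.8 kN

Unrestrained expansion: δ_free = αΔT L = 9.3×10⁻⁶ × 117 × 2100 = 2.285 mm.
This exceeds the 1.4 mm gap, so the wall pushes back. The portion of expansion that must be recovered elastically is δ_free − gap = 2.285 − 1.4 = 0.885 mm.
That suppressed elongation corresponds to σ = E·Δ/L = 117×10³ × 0.885/2100 = 49.31 MPa.
Force on the wall = σA = 49.31 × 950 mm² = 46.84 kN.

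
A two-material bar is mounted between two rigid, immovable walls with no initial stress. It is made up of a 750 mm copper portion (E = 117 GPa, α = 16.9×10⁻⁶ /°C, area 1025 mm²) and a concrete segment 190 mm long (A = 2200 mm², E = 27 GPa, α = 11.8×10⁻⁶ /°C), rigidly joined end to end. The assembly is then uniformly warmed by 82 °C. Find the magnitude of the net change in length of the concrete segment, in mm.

With the walls removed the bar would change length by δ_free = Σ αᵢΔT Lᵢ = 16.9×10⁻⁶×82×750 + 11.8×10⁻⁶×82×190 = 1.223 mm.
The walls prevent any net length change, so an axial force P (same in every segment) develops. Compatibility: P · Σ Lᵢ/(AᵢEᵢ) = δ_free.
Σ Lᵢ/(AᵢEᵢ) = 750/(1025×117×10³) + 190/(2200×27×10³) = 9.453×10⁻⁶ mm/N.
So P = 1.223 / 9.453×10⁻⁶ = 129.4 kN, compressive.
For the concrete segment, free thermal change = 11.8×10⁻⁶×82×190 = 0.1838 mm and elastic change from P = 129400×190/(2200×27×10³) = 0.4139 mm; these oppose, so the net change is 0.23 mm (segment shortens).

|ΔL| ≈ 0.23 mm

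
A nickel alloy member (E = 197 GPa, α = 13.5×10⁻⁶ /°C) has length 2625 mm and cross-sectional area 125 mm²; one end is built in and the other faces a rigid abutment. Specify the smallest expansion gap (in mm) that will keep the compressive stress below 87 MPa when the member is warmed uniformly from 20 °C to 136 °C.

g ≈ 2.95 mm

With no wall the member would lengthen by αΔT L = 13.5×10⁻⁶ × 116 × 2625 = 4.111 mm.
At the allowable stress the elastic shortening the wall may impose is σL/E = 87 × 2625 / (197×10³) = 1.159 mm.
The gap must absorb the remainder: g_min = 4.111 − 1.159 = 2.951 mm.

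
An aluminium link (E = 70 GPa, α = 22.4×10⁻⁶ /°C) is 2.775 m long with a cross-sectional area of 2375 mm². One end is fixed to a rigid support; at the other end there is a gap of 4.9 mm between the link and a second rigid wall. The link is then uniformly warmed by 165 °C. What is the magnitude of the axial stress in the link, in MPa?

If the wall were absent the link would grow by αΔT L = 22.4×10⁻⁶ × 165 × 2775 = 10.26 mm.
The gap closes (δ_free > 4.9 mm) and the wall then resists a further 10.26 − 4.9 = 5.356 mm of expansion.
That suppressed elongation corresponds to σ = E·Δ/L = 70×10³ × 5.356/2775 = 135.1 MPa.

σ ≈ 135 MPa (compressive)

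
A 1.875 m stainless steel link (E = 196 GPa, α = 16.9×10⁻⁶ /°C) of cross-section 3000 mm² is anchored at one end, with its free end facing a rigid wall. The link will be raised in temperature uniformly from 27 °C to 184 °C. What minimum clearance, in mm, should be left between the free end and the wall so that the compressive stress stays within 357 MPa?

Free expansion if unrestrained: δ_free = αΔT L = 16.9×10⁻⁶ × 157 × 1875 = 4.975 mm.
A stress of 357 MPa corresponds to the wall pushing the link back by σL/E = 357×1875/(196×10³) = 3.415 mm.
The gap must absorb the remainder: g_min = 4.975 − 3.415 = 1.56 mm.

g ≈ 1.56 mm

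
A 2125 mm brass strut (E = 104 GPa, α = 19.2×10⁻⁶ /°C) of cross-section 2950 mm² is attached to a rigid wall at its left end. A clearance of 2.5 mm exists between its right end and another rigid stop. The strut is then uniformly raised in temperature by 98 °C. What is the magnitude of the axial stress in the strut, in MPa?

Unrestrained expansion: δ_free = αΔT L = 19.2×10⁻⁶ × 98 × 2125 = 3.998 mm.
This exceeds the 2.5 mm gap, so the wall pushes back. The portion of expansion that must be recovered elastically is δ_free − gap = 3.998 − 2.5 = 1.498 mm.
Compatibility: PL/(AE) = 1.498 mm, so σ = P/A = E × (1.498/2125) = 73.33 MPa.

σ ≈ 73.3 MPa (compressive)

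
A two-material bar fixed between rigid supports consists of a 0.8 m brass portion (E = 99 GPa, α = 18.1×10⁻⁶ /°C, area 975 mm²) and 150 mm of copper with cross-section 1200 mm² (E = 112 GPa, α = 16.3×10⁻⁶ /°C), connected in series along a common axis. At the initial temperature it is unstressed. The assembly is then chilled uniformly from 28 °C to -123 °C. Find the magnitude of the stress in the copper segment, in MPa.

σ ≈ 226 MPa (tensile)

Free thermal contraction of the whole bar: Σ αᵢΔT Lᵢ = 18.1×10⁻⁶×151×800 + 16.3×10⁻⁶×151×150 = 2.556 mm.
The rigid supports impose zero overall length change; the single axial force P common to all segments must satisfy P Σ Lᵢ/(AᵢEᵢ) = δ_free.
Σ Lᵢ/(AᵢEᵢ) = 800/(975×99×10³) + 150/(1200×112×10³) = 9.404×10⁻⁶ mm/N.
Hence P = δ_free / Σ(L/AE) = 2.556/9.404×10⁻⁶ = 271.8 kN (tensile).
σ_{copper} = P / A = 271800 / 1200 = 226.5 MPa.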